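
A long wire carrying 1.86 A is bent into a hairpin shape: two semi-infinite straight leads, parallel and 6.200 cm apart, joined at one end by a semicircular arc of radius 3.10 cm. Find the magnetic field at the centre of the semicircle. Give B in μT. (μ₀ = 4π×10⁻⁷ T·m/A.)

B ≈ 30.8 μT

The semicircular arc contributes B_arc = μ₀I·π/(4πR) = μ₀I/(4R) = 1.88×10⁻⁵ T.
Each semi-infinite lead is at perpendicular distance R = 0.031 m from the centre, with the perpendicular foot at its near end, so it contributes μ₀I/(4πR); both point the same way, together 1.20×10⁻⁵ T.
Arc and leads all point the same direction: B = 1.88×10⁻⁵ + 1.20×10⁻⁵ = 3.08×10⁻⁵ T.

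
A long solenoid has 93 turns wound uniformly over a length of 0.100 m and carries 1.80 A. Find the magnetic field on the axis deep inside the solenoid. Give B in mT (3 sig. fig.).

Inside a long solenoid, B = μ₀nI with n = 930 turns/m.
B = 4π×10⁻⁷ × 930 × 1.80 = 2.10×10⁻³ T.

B ≈ 2.10 mT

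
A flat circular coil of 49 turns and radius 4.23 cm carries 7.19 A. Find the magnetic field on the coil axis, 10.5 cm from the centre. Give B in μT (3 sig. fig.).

B ≈ 273 μT

For an N-turn flat coil, B = Nμ₀IR²/[2(R²+z²)^(3/2)] with R = 0.0423 m, z = 0.105 m.
B = 49 × 5.57×10⁻⁶ T = 2.73×10⁻⁴ T.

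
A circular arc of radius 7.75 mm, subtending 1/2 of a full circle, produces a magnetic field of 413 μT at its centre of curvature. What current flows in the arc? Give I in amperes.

I ≈ 10.2 A

For a circular arc, B = μ₀Iφ/(4πR) with φ in radians; here φ = 3.142 rad.
So I = 4πRB/(μ₀φ) = 4π × 0.00775 × 4.13×10⁻⁴ / (4π×10⁻⁷ × 3.142) = 10.2 A.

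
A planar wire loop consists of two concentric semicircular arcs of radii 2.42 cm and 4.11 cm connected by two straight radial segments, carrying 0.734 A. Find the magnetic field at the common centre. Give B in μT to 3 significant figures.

B ≈ 3.92 μT

The radial connectors point toward the centre, so dl × r̂ = 0 and they contribute nothing.
Each semicircle gives μ₀I/(4R): inner arc 9.53×10⁻⁶ T, outer arc 5.61×10⁻⁶ T.
The two arcs carry current in opposite angular senses, so their fields oppose: B = |9.53×10⁻⁶ − 5.61×10⁻⁶| = 3.92×10⁻⁶ T.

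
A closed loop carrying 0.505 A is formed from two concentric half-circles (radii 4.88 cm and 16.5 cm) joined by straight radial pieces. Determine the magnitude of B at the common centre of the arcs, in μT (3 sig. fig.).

The radial connectors point toward the centre, so dl × r̂ = 0 and they contribute nothing.
Each semicircle gives μ₀I/(4R): inner arc 3.25×10⁻⁶ T, outer arc 9.62×10⁻⁷ T.
The two arcs carry current in opposite angular senses, so their fields oppose: B = |3.25×10⁻⁶ − 9.62×10⁻⁷| = 2.29×10⁻⁶ T.

B ≈ 2.29 μT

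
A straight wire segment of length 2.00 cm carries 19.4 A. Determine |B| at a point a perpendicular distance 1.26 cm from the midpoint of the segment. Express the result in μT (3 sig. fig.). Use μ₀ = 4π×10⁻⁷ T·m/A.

For a finite straight segment, B = (μ₀I/4πd)(sinθ₁ + sinθ₂), where θ₁, θ₂ are the angles from the perpendicular to each end.
The perpendicular from the point meets the wire at its midpoint, so each end is L/2 = 0.01 m away along the wire.
sinθ₁ = 0.01/√(0.01²+0.0126²) = 0.6217; sinθ₂ = 0.01/√(0.01²+0.0126²) = 0.6217.
B = (4π×10⁻⁷ × 19.4) / (4π × 0.0126) × (0.6217 + 0.6217) = 1.91×10⁻⁴ T.

B ≈ 191 μT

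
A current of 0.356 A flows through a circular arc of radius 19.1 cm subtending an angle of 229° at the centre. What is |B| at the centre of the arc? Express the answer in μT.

The Biot–Savart field of a circular arc at its centre is B = μ₀Iφ/(4πR), with φ = 3.997 rad.
B = (4π×10⁻⁷ × 0.356 × 3.997) / (4π × 0.191) = 7.45×10⁻⁷ T.

B ≈ 0.745 μT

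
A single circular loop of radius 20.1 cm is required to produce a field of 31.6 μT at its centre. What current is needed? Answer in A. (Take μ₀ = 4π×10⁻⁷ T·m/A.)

I ≈ 10.1 A

At the centre of a circular loop B = μ₀I/(2R), so I = 2RB/μ₀.
With R = 0.201 m, I = 2 × 0.201 × 3.16×10⁻⁵ / (4π×10⁻⁷) = 10.1 A.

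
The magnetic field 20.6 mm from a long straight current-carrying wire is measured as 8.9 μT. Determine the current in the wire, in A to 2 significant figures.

I ≈ 0.92 A

For a long straight wire B = μ₀I/(2πd), so I = 2πdB/μ₀.
I = 2π × 0.0206 × 8.90×10⁻⁶ / (4π×10⁻⁷) = 0.917 A.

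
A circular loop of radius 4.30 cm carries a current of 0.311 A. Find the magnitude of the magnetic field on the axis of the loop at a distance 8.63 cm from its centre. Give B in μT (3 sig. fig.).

On the axis of a circular loop, B = μ₀IR² / [2(R²+z²)^(3/2)].
R² + z² = (0.043)² + (0.0863)² = 0.009297 m², and (R²+z²)^(3/2) = 8.96×10⁻⁴ m³.
B = (4π×10⁻⁷ × 0.311 × 0.001849) / (2 × 8.96×10⁻⁴) = 4.03×10⁻⁷ T.

B ≈ 0.403 μT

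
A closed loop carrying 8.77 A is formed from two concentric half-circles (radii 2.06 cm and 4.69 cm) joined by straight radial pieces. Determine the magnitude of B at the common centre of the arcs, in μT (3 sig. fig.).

B ≈ 75.0 μT

The radial connectors point toward the centre, so dl × r̂ = 0 and they contribute nothing.
Each semicircle gives μ₀I/(4R): inner arc 1.34×10⁻⁴ T, outer arc 5.87×10⁻⁵ T.
The two arcs carry current in opposite angular senses, so their fields oppose: B = |1.34×10⁻⁴ − 5.87×10⁻⁵| = 7.50×10⁻⁵ T.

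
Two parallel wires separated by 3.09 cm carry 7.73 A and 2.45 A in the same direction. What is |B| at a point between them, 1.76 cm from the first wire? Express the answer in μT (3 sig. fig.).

Each long wire gives B = μ₀I/(2πd). Distances are d₁ = 0.0176 m and d₂ = 0.0133 m.
B₁ = 8.78×10⁻⁵ T, B₂ = 3.68×10⁻⁵ T.
Between parallel currents the two contributions point in opposite directions, so they subtract. B = |B₁ − B₂| = |8.78×10⁻⁵ − 3.68×10⁻⁵| = 5.10×10⁻⁵ T.

B ≈ 51.0 μT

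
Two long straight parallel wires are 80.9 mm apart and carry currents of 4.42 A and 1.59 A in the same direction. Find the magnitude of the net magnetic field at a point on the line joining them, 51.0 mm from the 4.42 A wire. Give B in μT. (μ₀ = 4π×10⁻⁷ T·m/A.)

B ≈ 6.70 μT

Each long wire gives B = μ₀I/(2πd). Distances are d₁ = 0.051 m and d₂ = 0.0299 m.
B₁ = 1.73×10⁻⁵ T, B₂ = 1.06×10⁻⁵ T.
Between parallel currents the two contributions point in opposite directions, so they subtract. B = |B₁ − B₂| = |1.73×10⁻⁵ − 1.06×10⁻⁵| = 6.70×10⁻⁶ T.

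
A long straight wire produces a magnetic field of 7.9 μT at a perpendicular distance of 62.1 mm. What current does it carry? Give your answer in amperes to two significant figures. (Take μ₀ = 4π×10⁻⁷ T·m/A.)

For a long straight wire B = μ₀I/(2πd), so I = 2πdB/μ₀.
I = 2π × 0.0621 × 7.90×10⁻⁶ / (4π×10⁻⁷) = 2.45 A.

I ≈ 2.5 A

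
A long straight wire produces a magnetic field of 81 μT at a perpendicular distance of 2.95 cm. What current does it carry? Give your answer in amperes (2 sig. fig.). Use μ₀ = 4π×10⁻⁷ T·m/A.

I ≈ 12 A

For a long straight wire B = μ₀I/(2πd), so I = 2πdB/μ₀.
I = 2π × 0.0295 × 8.10×10⁻⁵ / (4π×10⁻⁷) = 11.9 A.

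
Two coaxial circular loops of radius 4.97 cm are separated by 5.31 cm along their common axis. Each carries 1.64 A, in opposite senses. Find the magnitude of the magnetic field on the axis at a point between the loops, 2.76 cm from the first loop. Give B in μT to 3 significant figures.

Each loop contributes B = μ₀IR²/[2(R²+z²)^(3/2)] on the axis, with z measured from that loop.
Loop 1 (z = 0.0276 m): B₁ = 1.39×10⁻⁵ T. Loop 2 (z = 0.0255 m): B₂ = 1.46×10⁻⁵ T.
The fields oppose: B = |B₁ − B₂| = 7.49×10⁻⁷ T.

B ≈ 0.749 μT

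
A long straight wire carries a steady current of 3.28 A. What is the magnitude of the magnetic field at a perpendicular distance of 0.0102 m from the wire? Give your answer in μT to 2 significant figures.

B ≈ 64 μT

For an infinitely long straight wire, B = μ₀I/(2πd).
B = (4π×10⁻⁷ × 3.28) / (2π × 0.0102) = 6.43×10⁻⁵ T.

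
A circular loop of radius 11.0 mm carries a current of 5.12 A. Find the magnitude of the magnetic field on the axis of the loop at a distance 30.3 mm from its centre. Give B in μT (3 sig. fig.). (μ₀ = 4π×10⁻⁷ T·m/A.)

B ≈ 11.6 μT

On the axis of a circular loop, B = μ₀IR² / [2(R²+z²)^(3/2)].
R² + z² = (0.011)² + (0.0303)² = 0.001039 m², and (R²+z²)^(3/2) = 3.35×10⁻⁵ m³.
B = (4π×10⁻⁷ × 5.12 × 0.000121) / (2 × 3.35×10⁻⁵) = 1.16×10⁻⁵ T.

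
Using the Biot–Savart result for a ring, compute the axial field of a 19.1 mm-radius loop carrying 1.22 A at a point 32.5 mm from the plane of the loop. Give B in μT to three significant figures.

B ≈ 5.22 μT

On the axis of a circular loop, B = μ₀IR² / [2(R²+z²)^(3/2)].
R² + z² = (0.0191)² + (0.0325)² = 0.001421 m², and (R²+z²)^(3/2) = 5.36×10⁻⁵ m³.
B = (4π×10⁻⁷ × 1.22 × 0.0003648) / (2 × 5.36×10⁻⁵) = 5.22×10⁻⁶ T.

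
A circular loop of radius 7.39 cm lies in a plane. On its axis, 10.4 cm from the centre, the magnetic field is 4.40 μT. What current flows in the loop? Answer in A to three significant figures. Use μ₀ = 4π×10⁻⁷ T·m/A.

I ≈ 2.66 A

On the axis of a loop, B = μ₀IR²/[2(R²+z²)^(3/2)], so I = 2B(R²+z²)^(3/2)/(μ₀R²).
R² + z² = 0.005461 + 0.01082 = 0.01628 m²; raised to 3/2 gives 2.08×10⁻³ m³.
I = 2 × 4.40×10⁻⁶ × 2.08×10⁻³ / (1.26×10⁻⁶ × 0.005461) = 2.66 A.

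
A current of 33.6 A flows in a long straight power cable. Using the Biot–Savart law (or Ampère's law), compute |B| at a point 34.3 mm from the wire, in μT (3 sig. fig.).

For an infinitely long straight wire, B = μ₀I/(2πd).
B = (4π×10⁻⁷ × 33.6) / (2π × 0.0343) = 1.96×10⁻⁴ T.

B ≈ 196 μT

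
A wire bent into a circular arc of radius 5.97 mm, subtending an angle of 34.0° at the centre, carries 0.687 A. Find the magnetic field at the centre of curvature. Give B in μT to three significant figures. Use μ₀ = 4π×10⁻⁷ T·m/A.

B ≈ 6.83 μT

The Biot–Savart field of a circular arc at its centre is B = μ₀Iφ/(4πR), with φ = 0.5934 rad.
B = (4π×10⁻⁷ × 0.687 × 0.5934) / (4π × 0.00597) = 6.83×10⁻⁶ T.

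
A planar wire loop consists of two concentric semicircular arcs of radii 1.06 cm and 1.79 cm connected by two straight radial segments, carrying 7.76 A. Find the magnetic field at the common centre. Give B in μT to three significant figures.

The radial connectors point toward the centre, so dl × r̂ = 0 and they contribute nothing.
Each semicircle gives μ₀I/(4R): inner arc 2.30×10⁻⁴ T, outer arc 1.36×10⁻⁴ T.
The two arcs carry current in opposite angular senses, so their fields oppose: B = |2.30×10⁻⁴ − 1.36×10⁻⁴| = 9.38×10⁻⁵ T.

B ≈ 93.8 μT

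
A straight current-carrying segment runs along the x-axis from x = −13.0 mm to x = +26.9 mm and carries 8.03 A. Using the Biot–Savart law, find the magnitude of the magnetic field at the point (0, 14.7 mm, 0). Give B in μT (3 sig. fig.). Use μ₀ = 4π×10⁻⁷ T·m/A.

For a finite straight segment, B = (μ₀I/4πd)(sinθ₁ + sinθ₂), where θ₁, θ₂ are the angles from the perpendicular to each end.
The perpendicular distance is d = 0.0147 m; the end-offsets along the wire are a = 0.013 m and b = 0.0269 m.
sinθ₁ = 0.013/√(0.013²+0.0147²) = 0.6625; sinθ₂ = 0.0269/√(0.0269²+0.0147²) = 0.8775.
B = (4π×10⁻⁷ × 8.03) / (4π × 0.0147) × (0.6625 + 0.8775) = 8.41×10⁻⁵ T.

B ≈ 84.1 μT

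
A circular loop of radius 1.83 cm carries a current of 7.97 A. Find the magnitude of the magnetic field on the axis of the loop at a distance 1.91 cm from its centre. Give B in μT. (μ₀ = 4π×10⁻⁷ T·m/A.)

On the axis of a circular loop, B = μ₀IR² / [2(R²+z²)^(3/2)].
R² + z² = (0.0183)² + (0.0191)² = 0.0006997 m², and (R²+z²)^(3/2) = 1.85×10⁻⁵ m³.
B = (4π×10⁻⁷ × 7.97 × 0.0003349) / (2 × 1.85×10⁻⁵) = 9.06×10⁻⁵ T.

B ≈ 90.6 μT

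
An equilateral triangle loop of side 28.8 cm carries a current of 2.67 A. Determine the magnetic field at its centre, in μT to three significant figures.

Each side is a finite straight segment at perpendicular distance d = a/(2 tan(π/3)) = 0.08314 m from the centre, with end-angles ±π/3.
One side contributes B₁ = (μ₀I/4πd)·2 sin(π/3) = 5.56×10⁻⁶ T.
All 3 sides add in the same direction: B = 3 × 5.56×10⁻⁶ = 1.67×10⁻⁵ T.

B ≈ 16.7 μT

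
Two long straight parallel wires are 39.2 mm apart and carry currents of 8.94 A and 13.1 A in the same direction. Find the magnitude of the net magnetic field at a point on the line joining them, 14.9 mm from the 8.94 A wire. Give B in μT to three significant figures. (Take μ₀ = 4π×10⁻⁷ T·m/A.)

B ≈ 12.2 μT

Each long wire gives B = μ₀I/(2πd). Distances are d₁ = 0.0149 m and d₂ = 0.0243 m.
B₁ = 1.20×10⁻⁴ T, B₂ = 1.08×10⁻⁴ T.
Between parallel currents the two contributions point in opposite directions, so they subtract. B = |B₁ − B₂| = |1.20×10⁻⁴ − 1.08×10⁻⁴| = 1.22×10⁻⁵ T.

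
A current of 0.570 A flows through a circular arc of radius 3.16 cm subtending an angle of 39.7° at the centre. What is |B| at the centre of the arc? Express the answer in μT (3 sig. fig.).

The Biot–Savart field of a circular arc at its centre is B = μ₀Iφ/(4πR), with φ = 0.6929 rad.
B = (4π×10⁻⁷ × 0.570 × 0.6929) / (4π × 0.0316) = 1.25×10⁻⁶ T.

B ≈ 1.25 μT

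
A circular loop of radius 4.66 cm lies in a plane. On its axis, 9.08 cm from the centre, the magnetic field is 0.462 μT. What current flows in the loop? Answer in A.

On the axis of a loop, B = μ₀IR²/[2(R²+z²)^(3/2)], so I = 2B(R²+z²)^(3/2)/(μ₀R²).
R² + z² = 0.002172 + 0.008245 = 0.01042 m²; raised to 3/2 gives 1.06×10⁻³ m³.
I = 2 × 4.62×10⁻⁷ × 1.06×10⁻³ / (1.26×10⁻⁶ × 0.002172) = 0.360 A.

I ≈ 0.360 A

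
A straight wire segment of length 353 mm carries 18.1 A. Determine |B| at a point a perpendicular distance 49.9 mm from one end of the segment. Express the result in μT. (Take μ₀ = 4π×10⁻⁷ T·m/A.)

For a finite straight segment, B = (μ₀I/4πd)(sinθ₁ + sinθ₂), where θ₁, θ₂ are the angles from the perpendicular to each end.
The perpendicular foot is at one end, so the two end-offsets along the wire are 0 and L = 0.353 m.
sinθ₁ = 0/√(0²+0.0499²) = 0.0000; sinθ₂ = 0.353/√(0.353²+0.0499²) = 0.9902.
B = (4π×10⁻⁷ × 18.1) / (4π × 0.0499) × (0.0000 + 0.9902) = 3.59×10⁻⁵ T.

B ≈ 35.9 μT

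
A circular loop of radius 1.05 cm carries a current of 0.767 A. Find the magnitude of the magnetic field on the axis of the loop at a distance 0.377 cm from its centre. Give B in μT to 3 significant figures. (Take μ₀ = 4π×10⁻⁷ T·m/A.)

B ≈ 38.3 μT

On the axis of a circular loop, B = μ₀IR² / [2(R²+z²)^(3/2)].
R² + z² = (0.0105)² + (0.00377)² = 0.0001245 m², and (R²+z²)^(3/2) = 1.39×10⁻⁶ m³.
B = (4π×10⁻⁷ × 0.767 × 0.0001103) / (2 × 1.39×10⁻⁶) = 3.83×10⁻⁵ T.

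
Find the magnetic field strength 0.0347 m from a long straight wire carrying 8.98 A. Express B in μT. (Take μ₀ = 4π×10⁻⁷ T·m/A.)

For an infinitely long straight wire, B = μ₀I/(2πd).
B = (4π×10⁻⁷ × 8.98) / (2π × 0.0347) = 5.18×10⁻⁵ T.

B ≈ 51.8 μT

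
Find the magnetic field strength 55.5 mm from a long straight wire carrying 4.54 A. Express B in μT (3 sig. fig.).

B ≈ 16.4 μT

For an infinitely long straight wire, B = μ₀I/(2πd).
B = (4π×10⁻⁷ × 4.54) / (2π × 0.0555) = 1.64×10⁻⁵ T.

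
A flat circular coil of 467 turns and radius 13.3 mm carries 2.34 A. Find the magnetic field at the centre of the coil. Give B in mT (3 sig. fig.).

B ≈ 51.6 mT

For an N-turn flat coil, B = Nμ₀I/(2R) with R = 0.0133 m.
B = 467 × 1.11×10⁻⁴ T = 5.16×10⁻² T.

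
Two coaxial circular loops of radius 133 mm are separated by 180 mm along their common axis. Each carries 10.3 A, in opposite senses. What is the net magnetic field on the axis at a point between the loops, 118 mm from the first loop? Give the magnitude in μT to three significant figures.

Each loop contributes B = μ₀IR²/[2(R²+z²)^(3/2)] on the axis, with z measured from that loop.
Loop 1 (z = 0.118 m): B₁ = 2.04×10⁻⁵ T. Loop 2 (z = 0.062 m): B₂ = 3.62×10⁻⁵ T.
The fields oppose: B = |B₁ − B₂| = 1.59×10⁻⁵ T.

B ≈ 15.9 μT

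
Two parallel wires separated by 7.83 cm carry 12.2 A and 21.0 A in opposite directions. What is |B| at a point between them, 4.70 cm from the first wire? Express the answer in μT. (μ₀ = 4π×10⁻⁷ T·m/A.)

B ≈ 186 μT

Each long wire gives B = μ₀I/(2πd). Distances are d₁ = 0.047 m and d₂ = 0.0313 m.
B₁ = 5.19×10⁻⁵ T, B₂ = 1.34×10⁻⁴ T.
Between antiparallel currents both contributions point the same way, so they add. B = B₁ + B₂ = 5.19×10⁻⁵ + 1.34×10⁻⁴ = 1.86×10⁻⁴ T.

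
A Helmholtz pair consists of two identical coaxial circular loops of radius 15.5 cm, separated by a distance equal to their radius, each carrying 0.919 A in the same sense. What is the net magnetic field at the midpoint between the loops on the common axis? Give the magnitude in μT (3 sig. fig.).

B ≈ 5.33 μT

Each loop contributes B = μ₀IR²/[2(R²+z²)^(3/2)] on the axis, with z measured from that loop.
Loop 1 (z = 0.0775 m): B₁ = 2.67×10⁻⁶ T. Loop 2 (z = 0.0775 m): B₂ = 2.67×10⁻⁶ T.
The fields add: B = B₁ + B₂ = 5.33×10⁻⁶ T.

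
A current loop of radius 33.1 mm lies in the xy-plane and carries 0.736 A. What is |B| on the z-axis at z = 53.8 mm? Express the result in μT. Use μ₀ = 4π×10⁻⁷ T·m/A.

On the axis of a circular loop, B = μ₀IR² / [2(R²+z²)^(3/2)].
R² + z² = (0.0331)² + (0.0538)² = 0.00399 m², and (R²+z²)^(3/2) = 2.52×10⁻⁴ m³.
B = (4π×10⁻⁷ × 0.736 × 0.001096) / (2 × 2.52×10⁻⁴) = 2.01×10⁻⁶ T.

B ≈ 2.01 μT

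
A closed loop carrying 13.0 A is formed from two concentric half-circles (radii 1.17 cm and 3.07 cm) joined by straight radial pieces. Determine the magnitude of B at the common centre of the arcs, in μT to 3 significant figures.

The radial connectors point toward the centre, so dl × r̂ = 0 and they contribute nothing.
Each semicircle gives μ₀I/(4R): inner arc 3.49×10⁻⁴ T, outer arc 1.33×10⁻⁴ T.
The two arcs carry current in opposite angular senses, so their fields oppose: B = |3.49×10⁻⁴ − 1.33×10⁻⁴| = 2.16×10⁻⁴ T.

B ≈ 216 μT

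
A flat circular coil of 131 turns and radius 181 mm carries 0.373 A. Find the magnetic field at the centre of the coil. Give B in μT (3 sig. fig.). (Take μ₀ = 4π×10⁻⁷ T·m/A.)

For an N-turn flat coil, B = Nμ₀I/(2R) with R = 0.181 m.
B = 131 × 1.29×10⁻⁶ T = 1.70×10⁻⁴ T.

B ≈ 170 μT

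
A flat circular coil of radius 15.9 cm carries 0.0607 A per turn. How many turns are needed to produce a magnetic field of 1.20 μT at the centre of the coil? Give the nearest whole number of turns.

N = 5

For an N-turn coil, B = Nμ₀I/(2R). A single turn gives B₁ = 2.40×10⁻⁷ T with R = 0.159 m.
N = B/B₁ = 1.20×10⁻⁶ / 2.40×10⁻⁷ = 5.00.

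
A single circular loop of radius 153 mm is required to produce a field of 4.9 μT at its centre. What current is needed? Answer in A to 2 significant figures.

At the centre of a circular loop B = μ₀I/(2R), so I = 2RB/μ₀.
With R = 0.153 m, I = 2 × 0.153 × 4.90×10⁻⁶ / (4π×10⁻⁷) = 1.19 A.

I ≈ 1.2 A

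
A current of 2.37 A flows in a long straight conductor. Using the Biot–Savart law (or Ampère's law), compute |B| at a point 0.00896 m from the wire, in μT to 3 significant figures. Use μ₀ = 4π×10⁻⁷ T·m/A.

B ≈ 52.9 μT

For an infinitely long straight wire, B = μ₀I/(2πd).
B = (4π×10⁻⁷ × 2.37) / (2π × 0.00896) = 5.29×10⁻⁵ T.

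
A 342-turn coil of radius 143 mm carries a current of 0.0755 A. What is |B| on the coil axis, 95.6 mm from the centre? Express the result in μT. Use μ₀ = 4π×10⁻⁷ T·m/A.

B ≈ 65.2 μT

For an N-turn flat coil, B = Nμ₀IR²/[2(R²+z²)^(3/2)] with R = 0.143 m, z = 0.0956 m.
B = 342 × 1.91×10⁻⁷ T = 6.52×10⁻⁵ T.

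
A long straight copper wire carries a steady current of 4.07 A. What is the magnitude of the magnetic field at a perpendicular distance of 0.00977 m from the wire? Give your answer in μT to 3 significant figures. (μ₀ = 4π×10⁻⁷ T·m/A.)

B ≈ 83.3 μT

For an infinitely long straight wire, B = μ₀I/(2πd).
B = (4π×10⁻⁷ × 4.07) / (2π × 0.00977) = 8.33×10⁻⁵ T.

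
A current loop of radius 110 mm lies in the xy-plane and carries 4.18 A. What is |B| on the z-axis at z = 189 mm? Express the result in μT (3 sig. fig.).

On the axis of a circular loop, B = μ₀IR² / [2(R²+z²)^(3/2)].
R² + z² = (0.11)² + (0.189)² = 0.04782 m², and (R²+z²)^(3/2) = 1.05×10⁻² m³.
B = (4π×10⁻⁷ × 4.18 × 0.0121) / (2 × 1.05×10⁻²) = 3.04×10⁻⁶ T.

B ≈ 3.04 μT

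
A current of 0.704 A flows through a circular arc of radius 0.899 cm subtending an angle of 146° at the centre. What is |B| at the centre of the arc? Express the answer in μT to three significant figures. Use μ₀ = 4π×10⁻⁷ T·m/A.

B ≈ 20.0 μT

The Biot–Savart field of a circular arc at its centre is B = μ₀Iφ/(4πR), with φ = 2.548 rad.
B = (4π×10⁻⁷ × 0.704 × 2.548) / (4π × 0.00899) = 2.00×10⁻⁵ T.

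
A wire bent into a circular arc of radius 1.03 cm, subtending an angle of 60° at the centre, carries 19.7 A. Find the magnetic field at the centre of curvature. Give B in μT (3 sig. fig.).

B ≈ 200 μT

The Biot–Savart field of a circular arc at its centre is B = μ₀Iφ/(4πR), with φ = 1.047 rad.
B = (4π×10⁻⁷ × 19.7 × 1.047) / (4π × 0.0103) = 2.00×10⁻⁴ T.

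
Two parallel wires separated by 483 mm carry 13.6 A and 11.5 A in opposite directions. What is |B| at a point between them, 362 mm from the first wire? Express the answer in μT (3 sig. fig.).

Each long wire gives B = μ₀I/(2πd). Distances are d₁ = 0.362 m and d₂ = 0.121 m.
B₁ = 7.51×10⁻⁶ T, B₂ = 1.90×10⁻⁵ T.
Between antiparallel currents both contributions point the same way, so they add. B = B₁ + B₂ = 7.51×10⁻⁶ + 1.90×10⁻⁵ = 2.65×10⁻⁵ T.

B ≈ 26.5 μT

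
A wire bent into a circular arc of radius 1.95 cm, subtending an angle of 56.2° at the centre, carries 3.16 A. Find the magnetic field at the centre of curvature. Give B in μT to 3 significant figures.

B ≈ 15.9 μT

The Biot–Savart field of a circular arc at its centre is B = μ₀Iφ/(4πR), with φ = 0.9809 rad.
B = (4π×10⁻⁷ × 3.16 × 0.9809) / (4π × 0.0195) = 1.59×10⁻⁵ T.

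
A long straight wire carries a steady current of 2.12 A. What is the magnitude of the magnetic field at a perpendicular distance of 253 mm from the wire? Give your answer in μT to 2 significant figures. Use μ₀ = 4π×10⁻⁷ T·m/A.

For an infinitely long straight wire, B = μ₀I/(2πd).
B = (4π×10⁻⁷ × 2.12) / (2π × 0.253) = 1.68×10⁻⁶ T.

B ≈ 1.7 μT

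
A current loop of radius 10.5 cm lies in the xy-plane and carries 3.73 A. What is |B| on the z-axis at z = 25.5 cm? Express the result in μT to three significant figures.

B ≈ 1.23 μT

On the axis of a circular loop, B = μ₀IR² / [2(R²+z²)^(3/2)].
R² + z² = (0.105)² + (0.255)² = 0.07605 m², and (R²+z²)^(3/2) = 2.10×10⁻² m³.
B = (4π×10⁻⁷ × 3.73 × 0.01102) / (2 × 2.10×10⁻²) = 1.23×10⁻⁶ T.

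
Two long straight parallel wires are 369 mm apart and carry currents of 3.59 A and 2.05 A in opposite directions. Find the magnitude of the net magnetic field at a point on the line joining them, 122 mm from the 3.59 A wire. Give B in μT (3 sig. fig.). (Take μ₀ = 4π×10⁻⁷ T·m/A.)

Each long wire gives B = μ₀I/(2πd). Distances are d₁ = 0.122 m and d₂ = 0.247 m.
B₁ = 5.89×10⁻⁶ T, B₂ = 1.66×10⁻⁶ T.
Between antiparallel currents both contributions point the same way, so they add. B = B₁ + B₂ = 5.89×10⁻⁶ + 1.66×10⁻⁶ = 7.55×10⁻⁶ T.

B ≈ 7.55 μT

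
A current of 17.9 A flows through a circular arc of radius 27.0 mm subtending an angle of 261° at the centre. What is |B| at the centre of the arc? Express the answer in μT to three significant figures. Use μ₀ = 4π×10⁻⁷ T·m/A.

The Biot–Savart field of a circular arc at its centre is B = μ₀Iφ/(4πR), with φ = 4.555 rad.
B = (4π×10⁻⁷ × 17.9 × 4.555) / (4π × 0.027) = 3.02×10⁻⁴ T.

B ≈ 302 μT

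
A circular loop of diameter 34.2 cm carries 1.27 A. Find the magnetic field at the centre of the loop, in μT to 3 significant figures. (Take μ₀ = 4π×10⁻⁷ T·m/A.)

At the centre of a circular loop the Biot–Savart law gives B = μ₀I/(2R) (so R = 0.171 m).
B = (4π×10⁻⁷ × 1.27) / (2 × 0.171) = 4.67×10⁻⁶ T.

B ≈ 4.67 μT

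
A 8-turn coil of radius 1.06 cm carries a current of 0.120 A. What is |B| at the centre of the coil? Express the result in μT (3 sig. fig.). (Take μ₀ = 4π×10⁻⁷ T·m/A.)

B ≈ 56.9 μT

For an N-turn flat coil, B = Nμ₀I/(2R) with R = 0.0106 m.
B = 8 × 7.11×10⁻⁶ T = 5.69×10⁻⁵ T.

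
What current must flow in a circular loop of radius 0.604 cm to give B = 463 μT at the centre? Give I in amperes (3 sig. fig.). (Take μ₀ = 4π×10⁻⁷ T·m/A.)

At the centre of a circular loop B = μ₀I/(2R), so I = 2RB/μ₀.
With R = 0.00604 m, I = 2 × 0.00604 × 4.63×10⁻⁴ / (4π×10⁻⁷) = 4.45 A.

I ≈ 4.45 A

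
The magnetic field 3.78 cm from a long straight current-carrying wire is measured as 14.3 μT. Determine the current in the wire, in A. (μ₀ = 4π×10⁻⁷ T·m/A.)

For a long straight wire B = μ₀I/(2πd), so I = 2πdB/μ₀.
I = 2π × 0.0378 × 1.43×10⁻⁵ / (4π×10⁻⁷) = 2.70 A.

I ≈ 2.70 A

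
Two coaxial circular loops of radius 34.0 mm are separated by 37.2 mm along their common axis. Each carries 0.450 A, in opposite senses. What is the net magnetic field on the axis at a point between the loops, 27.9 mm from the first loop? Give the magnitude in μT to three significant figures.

B ≈ 3.62 μT

Each loop contributes B = μ₀IR²/[2(R²+z²)^(3/2)] on the axis, with z measured from that loop.
Loop 1 (z = 0.0279 m): B₁ = 3.84×10⁻⁶ T. Loop 2 (z = 0.0093 m): B₂ = 7.46×10⁻⁶ T.
The fields oppose: B = |B₁ − B₂| = 3.62×10⁻⁶ T.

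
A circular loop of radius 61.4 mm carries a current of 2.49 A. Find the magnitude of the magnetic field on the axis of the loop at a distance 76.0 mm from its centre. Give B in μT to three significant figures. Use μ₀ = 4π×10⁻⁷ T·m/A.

B ≈ 6.32 μT

On the axis of a circular loop, B = μ₀IR² / [2(R²+z²)^(3/2)].
R² + z² = (0.0614)² + (0.076)² = 0.009546 m², and (R²+z²)^(3/2) = 9.33×10⁻⁴ m³.
B = (4π×10⁻⁷ × 2.49 × 0.00377) / (2 × 9.33×10⁻⁴) = 6.32×10⁻⁶ T.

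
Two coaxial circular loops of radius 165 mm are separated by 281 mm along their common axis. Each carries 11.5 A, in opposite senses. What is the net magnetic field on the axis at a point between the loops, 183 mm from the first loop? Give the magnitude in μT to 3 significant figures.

Each loop contributes B = μ₀IR²/[2(R²+z²)^(3/2)] on the axis, with z measured from that loop.
Loop 1 (z = 0.183 m): B₁ = 1.31×10⁻⁵ T. Loop 2 (z = 0.098 m): B₂ = 2.78×10⁻⁵ T.
The fields oppose: B = |B₁ − B₂| = 1.47×10⁻⁵ T.

B ≈ 14.7 μT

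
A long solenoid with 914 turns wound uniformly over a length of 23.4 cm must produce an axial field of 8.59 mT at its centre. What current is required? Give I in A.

I ≈ 1.75 A

Inside a long solenoid B = μ₀nI with n = 3906 m⁻¹, so I = B/(μ₀n).
I = 8.59×10⁻³ / (4π×10⁻⁷ × 3906) = 1.75 A.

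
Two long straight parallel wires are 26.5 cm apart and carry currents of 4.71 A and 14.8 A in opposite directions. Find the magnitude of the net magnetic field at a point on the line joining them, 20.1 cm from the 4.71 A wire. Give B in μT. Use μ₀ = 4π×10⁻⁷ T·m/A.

B ≈ 50.9 μT

Each long wire gives B = μ₀I/(2πd). Distances are d₁ = 0.201 m and d₂ = 0.064 m.
B₁ = 4.69×10⁻⁶ T, B₂ = 4.62×10⁻⁵ T.
Between antiparallel currents both contributions point the same way, so they add. B = B₁ + B₂ = 4.69×10⁻⁶ + 4.62×10⁻⁵ = 5.09×10⁻⁵ T.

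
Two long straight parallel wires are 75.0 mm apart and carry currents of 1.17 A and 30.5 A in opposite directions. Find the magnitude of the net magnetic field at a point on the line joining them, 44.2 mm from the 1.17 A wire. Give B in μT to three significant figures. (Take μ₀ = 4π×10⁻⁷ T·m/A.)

B ≈ 203 μT

Each long wire gives B = μ₀I/(2πd). Distances are d₁ = 0.0442 m and d₂ = 0.0308 m.
B₁ = 5.29×10⁻⁶ T, B₂ = 1.98×10⁻⁴ T.
Between antiparallel currents both contributions point the same way, so they add. B = B₁ + B₂ = 5.29×10⁻⁶ + 1.98×10⁻⁴ = 2.03×10⁻⁴ T.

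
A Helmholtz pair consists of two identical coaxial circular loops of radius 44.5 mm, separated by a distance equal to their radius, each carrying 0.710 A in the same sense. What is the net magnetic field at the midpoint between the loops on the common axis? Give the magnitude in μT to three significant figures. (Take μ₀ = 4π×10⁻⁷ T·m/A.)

B ≈ 14.3 μT

Each loop contributes B = μ₀IR²/[2(R²+z²)^(3/2)] on the axis, with z measured from that loop.
Loop 1 (z = 0.02225 m): B₁ = 7.17×10⁻⁶ T. Loop 2 (z = 0.02225 m): B₂ = 7.17×10⁻⁶ T.
The fields add: B = B₁ + B₂ = 1.43×10⁻⁵ T.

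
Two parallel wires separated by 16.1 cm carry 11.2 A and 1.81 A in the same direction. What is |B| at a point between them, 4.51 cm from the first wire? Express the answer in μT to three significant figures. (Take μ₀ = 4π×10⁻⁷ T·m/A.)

Each long wire gives B = μ₀I/(2πd). Distances are d₁ = 0.0451 m and d₂ = 0.1159 m.
B₁ = 4.97×10⁻⁵ T, B₂ = 3.12×10⁻⁶ T.
Between parallel currents the two contributions point in opposite directions, so they subtract. B = |B₁ − B₂| = |4.97×10⁻⁵ − 3.12×10⁻⁶| = 4.65×10⁻⁵ T.

B ≈ 46.5 μT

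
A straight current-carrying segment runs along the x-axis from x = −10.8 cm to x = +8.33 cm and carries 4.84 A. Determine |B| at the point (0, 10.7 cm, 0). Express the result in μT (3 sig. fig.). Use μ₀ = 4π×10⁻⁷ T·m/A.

B ≈ 5.99 μT

For a finite straight segment, B = (μ₀I/4πd)(sinθ₁ + sinθ₂), where θ₁, θ₂ are the angles from the perpendicular to each end.
The perpendicular distance is d = 0.107 m; the end-offsets along the wire are a = 0.108 m and b = 0.0833 m.
sinθ₁ = 0.108/√(0.108²+0.107²) = 0.7104; sinθ₂ = 0.0833/√(0.0833²+0.107²) = 0.6143.
B = (4π×10⁻⁷ × 4.84) / (4π × 0.107) × (0.7104 + 0.6143) = 5.99×10⁻⁶ T.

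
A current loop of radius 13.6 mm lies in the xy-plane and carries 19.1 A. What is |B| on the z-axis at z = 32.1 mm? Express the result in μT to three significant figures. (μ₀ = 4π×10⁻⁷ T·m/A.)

On the axis of a circular loop, B = μ₀IR² / [2(R²+z²)^(3/2)].
R² + z² = (0.0136)² + (0.0321)² = 0.001215 m², and (R²+z²)^(3/2) = 4.24×10⁻⁵ m³.
B = (4π×10⁻⁷ × 19.1 × 0.000185) / (2 × 4.24×10⁻⁵) = 5.24×10⁻⁵ T.

B ≈ 52.4 μT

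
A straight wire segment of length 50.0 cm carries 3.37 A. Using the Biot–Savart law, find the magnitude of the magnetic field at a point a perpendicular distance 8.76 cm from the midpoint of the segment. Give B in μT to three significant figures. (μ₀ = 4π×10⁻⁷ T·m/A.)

B ≈ 7.26 μT

For a finite straight segment, B = (μ₀I/4πd)(sinθ₁ + sinθ₂), where θ₁, θ₂ are the angles from the perpendicular to each end.
The perpendicular from the point meets the wire at its midpoint, so each end is L/2 = 0.25 m away along the wire.
sinθ₁ = 0.25/√(0.25²+0.0876²) = 0.9437; sinθ₂ = 0.25/√(0.25²+0.0876²) = 0.9437.
B = (4π×10⁻⁷ × 3.37) / (4π × 0.0876) × (0.9437 + 0.9437) = 7.26×10⁻⁶ T.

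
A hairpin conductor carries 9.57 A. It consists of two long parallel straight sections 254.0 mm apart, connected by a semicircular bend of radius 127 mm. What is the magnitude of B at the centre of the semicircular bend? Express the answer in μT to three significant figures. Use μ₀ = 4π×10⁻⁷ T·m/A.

B ≈ 38.7 μT

The semicircular arc contributes B_arc = μ₀I·π/(4πR) = μ₀I/(4R) = 2.37×10⁻⁵ T.
Each semi-infinite lead is at perpendicular distance R = 0.127 m from the centre, with the perpendicular foot at its near end, so it contributes μ₀I/(4πR); both point the same way, together 1.51×10⁻⁵ T.
Arc and leads all point the same direction: B = 2.37×10⁻⁵ + 1.51×10⁻⁵ = 3.87×10⁻⁵ T.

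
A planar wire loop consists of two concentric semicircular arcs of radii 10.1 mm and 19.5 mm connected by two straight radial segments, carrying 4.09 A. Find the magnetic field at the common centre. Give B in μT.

B ≈ 61.3 μT

The radial connectors point toward the centre, so dl × r̂ = 0 and they contribute nothing.
Each semicircle gives μ₀I/(4R): inner arc 1.27×10⁻⁴ T, outer arc 6.59×10⁻⁵ T.
The two arcs carry current in opposite angular senses, so their fields oppose: B = |1.27×10⁻⁴ − 6.59×10⁻⁵| = 6.13×10⁻⁵ T.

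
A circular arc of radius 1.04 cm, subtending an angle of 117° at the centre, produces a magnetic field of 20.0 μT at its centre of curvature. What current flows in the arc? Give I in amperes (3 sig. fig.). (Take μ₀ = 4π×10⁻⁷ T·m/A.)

For a circular arc, B = μ₀Iφ/(4πR) with φ in radians; here φ = 2.042 rad.
So I = 4πRB/(μ₀φ) = 4π × 0.0104 × 2.00×10⁻⁵ / (4π×10⁻⁷ × 2.042) = 1.02 A.

I ≈ 1.02 A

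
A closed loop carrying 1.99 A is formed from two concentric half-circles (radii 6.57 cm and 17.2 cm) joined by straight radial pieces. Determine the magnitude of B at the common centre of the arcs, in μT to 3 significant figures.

The radial connectors point toward the centre, so dl × r̂ = 0 and they contribute nothing.
Each semicircle gives μ₀I/(4R): inner arc 9.52×10⁻⁶ T, outer arc 3.63×10⁻⁶ T.
The two arcs carry current in opposite angular senses, so their fields oppose: B = |9.52×10⁻⁶ − 3.63×10⁻⁶| = 5.88×10⁻⁶ T.

B ≈ 5.88 μT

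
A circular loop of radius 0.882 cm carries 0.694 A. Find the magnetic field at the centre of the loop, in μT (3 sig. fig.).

B ≈ 49.4 μT

At the centre of a circular loop the Biot–Savart law gives B = μ₀I/(2R).
B = (4π×10⁻⁷ × 0.694) / (2 × 0.00882) = 4.94×10⁻⁵ T.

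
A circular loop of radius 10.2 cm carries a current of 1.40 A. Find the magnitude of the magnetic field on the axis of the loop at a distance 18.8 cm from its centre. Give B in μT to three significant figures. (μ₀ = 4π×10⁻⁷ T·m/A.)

B ≈ 0.935 μT

On the axis of a circular loop, B = μ₀IR² / [2(R²+z²)^(3/2)].
R² + z² = (0.102)² + (0.188)² = 0.04575 m², and (R²+z²)^(3/2) = 9.78×10⁻³ m³.
B = (4π×10⁻⁷ × 1.40 × 0.0104) / (2 × 9.78×10⁻³) = 9.35×10⁻⁷ T.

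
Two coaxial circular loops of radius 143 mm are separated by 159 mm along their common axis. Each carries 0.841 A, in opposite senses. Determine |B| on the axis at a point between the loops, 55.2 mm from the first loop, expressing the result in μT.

B ≈ 1.04 μT

Each loop contributes B = μ₀IR²/[2(R²+z²)^(3/2)] on the axis, with z measured from that loop.
Loop 1 (z = 0.0552 m): B₁ = 3.00×10⁻⁶ T. Loop 2 (z = 0.1038 m): B₂ = 1.96×10⁻⁶ T.
The fields oppose: B = |B₁ − B₂| = 1.04×10⁻⁶ T.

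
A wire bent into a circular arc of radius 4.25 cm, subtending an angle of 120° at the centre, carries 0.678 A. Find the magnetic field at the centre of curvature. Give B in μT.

B ≈ 3.34 μT

The Biot–Savart field of a circular arc at its centre is B = μ₀Iφ/(4πR), with φ = 2.094 rad.
B = (4π×10⁻⁷ × 0.678 × 2.094) / (4π × 0.0425) = 3.34×10⁻⁶ T.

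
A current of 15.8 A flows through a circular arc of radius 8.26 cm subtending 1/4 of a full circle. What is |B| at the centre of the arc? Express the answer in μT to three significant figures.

The Biot–Savart field of a circular arc at its centre is B = μ₀Iφ/(4πR), with φ = 1.571 rad.
B = (4π×10⁻⁷ × 15.8 × 1.571) / (4π × 0.0826) = 3.00×10⁻⁵ T.

B ≈ 30.0 μT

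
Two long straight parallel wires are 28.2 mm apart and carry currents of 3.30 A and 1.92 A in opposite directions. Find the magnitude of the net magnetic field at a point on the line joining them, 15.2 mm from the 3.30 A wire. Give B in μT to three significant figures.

B ≈ 73.0 μT

Each long wire gives B = μ₀I/(2πd). Distances are d₁ = 0.0152 m and d₂ = 0.013 m.
B₁ = 4.34×10⁻⁵ T, B₂ = 2.95×10⁻⁵ T.
Between antiparallel currents both contributions point the same way, so they add. B = B₁ + B₂ = 4.34×10⁻⁵ + 2.95×10⁻⁵ = 7.30×10⁻⁵ T.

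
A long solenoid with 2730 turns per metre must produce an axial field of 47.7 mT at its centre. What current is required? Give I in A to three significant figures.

I ≈ 13.9 A

Inside a long solenoid B = μ₀nI with n = 2730 m⁻¹, so I = B/(μ₀n).
I = 4.77×10⁻² / (4π×10⁻⁷ × 2730) = 13.9 A.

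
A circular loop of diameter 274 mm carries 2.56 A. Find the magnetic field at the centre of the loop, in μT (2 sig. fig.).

B ≈ 12 μT

At the centre of a circular loop the Biot–Savart law gives B = μ₀I/(2R) (so R = 0.137 m).
B = (4π×10⁻⁷ × 2.56) / (2 × 0.137) = 1.17×10⁻⁵ T.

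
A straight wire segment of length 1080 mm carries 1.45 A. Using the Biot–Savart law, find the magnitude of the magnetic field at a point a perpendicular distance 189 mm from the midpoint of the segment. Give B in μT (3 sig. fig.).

For a finite straight segment, B = (μ₀I/4πd)(sinθ₁ + sinθ₂), where θ₁, θ₂ are the angles from the perpendicular to each end.
The perpendicular from the point meets the wire at its midpoint, so each end is L/2 = 0.54 m away along the wire.
sinθ₁ = 0.54/√(0.54²+0.189²) = 0.9439; sinθ₂ = 0.54/√(0.54²+0.189²) = 0.9439.
B = (4π×10⁻⁷ × 1.45) / (4π × 0.189) × (0.9439 + 0.9439) = 1.45×10⁻⁶ T.

B ≈ 1.45 μT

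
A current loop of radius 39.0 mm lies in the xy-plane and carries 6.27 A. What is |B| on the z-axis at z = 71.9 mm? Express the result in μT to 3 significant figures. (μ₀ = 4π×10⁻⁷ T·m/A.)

On the axis of a circular loop, B = μ₀IR² / [2(R²+z²)^(3/2)].
R² + z² = (0.039)² + (0.0719)² = 0.006691 m², and (R²+z²)^(3/2) = 5.47×10⁻⁴ m³.
B = (4π×10⁻⁷ × 6.27 × 0.001521) / (2 × 5.47×10⁻⁴) = 1.09×10⁻⁵ T.

B ≈ 10.9 μT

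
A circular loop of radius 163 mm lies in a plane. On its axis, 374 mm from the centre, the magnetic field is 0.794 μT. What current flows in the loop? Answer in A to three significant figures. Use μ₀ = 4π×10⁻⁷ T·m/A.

I ≈ 3.23 A

On the axis of a loop, B = μ₀IR²/[2(R²+z²)^(3/2)], so I = 2B(R²+z²)^(3/2)/(μ₀R²).
R² + z² = 0.02657 + 0.1399 = 0.1664 m²; raised to 3/2 gives 6.79×10⁻² m³.
I = 2 × 7.94×10⁻⁷ × 6.79×10⁻² / (1.26×10⁻⁶ × 0.02657) = 3.23 A.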